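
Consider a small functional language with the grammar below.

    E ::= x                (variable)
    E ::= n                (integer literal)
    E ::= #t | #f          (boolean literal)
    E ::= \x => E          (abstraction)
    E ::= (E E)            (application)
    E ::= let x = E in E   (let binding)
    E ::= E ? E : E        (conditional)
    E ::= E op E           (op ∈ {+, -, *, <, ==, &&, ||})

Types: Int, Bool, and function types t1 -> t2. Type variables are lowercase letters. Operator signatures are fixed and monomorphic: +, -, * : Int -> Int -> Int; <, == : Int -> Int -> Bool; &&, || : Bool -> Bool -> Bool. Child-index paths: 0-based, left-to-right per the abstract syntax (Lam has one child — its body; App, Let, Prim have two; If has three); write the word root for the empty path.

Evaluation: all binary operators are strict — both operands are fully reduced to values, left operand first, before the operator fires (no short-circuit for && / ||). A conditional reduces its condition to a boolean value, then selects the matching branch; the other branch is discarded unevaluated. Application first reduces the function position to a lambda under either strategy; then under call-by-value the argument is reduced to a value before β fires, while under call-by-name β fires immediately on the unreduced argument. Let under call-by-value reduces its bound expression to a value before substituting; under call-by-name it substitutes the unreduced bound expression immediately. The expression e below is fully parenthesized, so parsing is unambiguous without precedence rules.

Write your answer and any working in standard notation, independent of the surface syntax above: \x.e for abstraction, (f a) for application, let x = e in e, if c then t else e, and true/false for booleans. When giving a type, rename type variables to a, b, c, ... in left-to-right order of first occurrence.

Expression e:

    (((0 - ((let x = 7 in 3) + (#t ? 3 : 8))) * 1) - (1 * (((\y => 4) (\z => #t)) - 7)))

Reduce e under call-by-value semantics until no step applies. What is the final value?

Trace:
step 0: (((0 - ((let x = 7 in 3) + (if true then 3 else 8))) * 1) - (1 * (((\y.4) (\z.true)) - 7)))
step 1: [let@0.0.1.0] (((0 - (3 + (if true then 3 else 8))) * 1) - (1 * (((\y.4) (\z.true)) - 7)))
step 2: [if@0.0.1.1] (((0 - (3 + 3)) * 1) - (1 * (((\y.4) (\z.true)) - 7)))
step 3: [delta@0.0.1] (((0 - 6) * 1) - (1 * (((\y.4) (\z.true)) - 7)))
step 4: [delta@0.0] ((-6 * 1) - (1 * (((\y.4) (\z.true)) - 7)))
step 5: [delta@0] (-6 - (1 * (((\y.4) (\z.true)) - 7)))
step 6: [beta@1.1.0] (-6 - (1 * (4 - 7)))
step 7: [delta@1.1] (-6 - (1 * -3))
step 8: [delta@1] (-6 - -3)
step 9: [delta@root] -3

Answer: -3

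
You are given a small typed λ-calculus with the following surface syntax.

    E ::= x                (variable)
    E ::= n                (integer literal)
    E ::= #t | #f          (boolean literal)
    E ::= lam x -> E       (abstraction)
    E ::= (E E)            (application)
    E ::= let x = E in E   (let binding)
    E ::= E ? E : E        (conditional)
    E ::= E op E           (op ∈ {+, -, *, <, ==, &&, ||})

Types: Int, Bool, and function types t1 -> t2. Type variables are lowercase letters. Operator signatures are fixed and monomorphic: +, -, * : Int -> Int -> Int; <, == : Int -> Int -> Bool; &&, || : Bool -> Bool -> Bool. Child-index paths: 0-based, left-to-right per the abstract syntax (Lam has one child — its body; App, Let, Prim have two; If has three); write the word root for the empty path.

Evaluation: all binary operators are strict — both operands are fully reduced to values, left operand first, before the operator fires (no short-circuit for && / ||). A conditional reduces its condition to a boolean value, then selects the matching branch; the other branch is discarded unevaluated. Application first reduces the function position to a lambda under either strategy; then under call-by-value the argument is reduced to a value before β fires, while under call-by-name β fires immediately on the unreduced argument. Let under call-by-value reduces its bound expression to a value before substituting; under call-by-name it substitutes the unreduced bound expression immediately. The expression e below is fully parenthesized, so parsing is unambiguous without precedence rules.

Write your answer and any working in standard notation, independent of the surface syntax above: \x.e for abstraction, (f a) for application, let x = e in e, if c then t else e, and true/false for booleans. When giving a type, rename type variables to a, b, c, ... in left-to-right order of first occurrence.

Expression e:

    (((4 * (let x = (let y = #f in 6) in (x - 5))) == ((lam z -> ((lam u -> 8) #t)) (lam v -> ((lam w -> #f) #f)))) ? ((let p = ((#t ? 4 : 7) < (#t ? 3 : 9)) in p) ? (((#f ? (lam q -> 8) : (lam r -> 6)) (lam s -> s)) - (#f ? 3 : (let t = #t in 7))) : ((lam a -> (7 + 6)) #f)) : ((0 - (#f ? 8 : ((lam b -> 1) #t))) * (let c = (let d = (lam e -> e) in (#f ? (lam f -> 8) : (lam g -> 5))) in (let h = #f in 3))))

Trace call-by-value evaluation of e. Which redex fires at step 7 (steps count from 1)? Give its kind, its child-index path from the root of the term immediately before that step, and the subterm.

Answer: delta at 0 : (4 == 8)

Trace:
step 0: (if ((4 * (let x = (let y = false in 6) in (x - 5))) == ((\z.((\u.8) true)) (\v.((\w.false) false)))) then (if (let p = ((if true then 4 else 7) < (if true then 3 else 9)) in p) then (((if false then (\q.8) else (\r.6)) (\s.s)) - (if false then 3 else (let t = true in 7))) else ((\a.(7 + 6)) false)) else ((0 - (if false then 8 else ((\b.1) true))) * (let c = (let d = (\e.e) in (if false then (\f.8) else (\g.5))) in (let h = false in 3))))
step 1: [let@0.0.1.0] (if ((4 * (let x = 6 in (x - 5))) == ((\z.((\u.8) true)) (\v.((\w.false) false)))) then (if (let p = ((if true then 4 else 7) < (if true then 3 else 9)) in p) then (((if false then (\q.8) else (\r.6)) (\s.s)) - (if false then 3 else (let t = true in 7))) else ((\a.(7 + 6)) false)) else ((0 - (if false then 8 else ((\b.1) true))) * (let c = (let d = (\e.e) in (if false then (\f.8) else (\g.5))) in (let h = false in 3))))
step 2: [let@0.0.1] (if ((4 * (6 - 5)) == ((\z.((\u.8) true)) (\v.((\w.false) false)))) then (if (let p = ((if true then 4 else 7) < (if true then 3 else 9)) in p) then (((if false then (\q.8) else (\r.6)) (\s.s)) - (if false then 3 else (let t = true in 7))) else ((\a.(7 + 6)) false)) else ((0 - (if false then 8 else ((\b.1) true))) * (let c = (let d = (\e.e) in (if false then (\f.8) else (\g.5))) in (let h = false in 3))))
step 3: [delta@0.0.1] (if ((4 * 1) == ((\z.((\u.8) true)) (\v.((\w.false) false)))) then (if (let p = ((if true then 4 else 7) < (if true then 3 else 9)) in p) then (((if false then (\q.8) else (\r.6)) (\s.s)) - (if false then 3 else (let t = true in 7))) else ((\a.(7 + 6)) false)) else ((0 - (if false then 8 else ((\b.1) true))) * (let c = (let d = (\e.e) in (if false then (\f.8) else (\g.5))) in (let h = false in 3))))
step 4: [delta@0.0] (if (4 == ((\z.((\u.8) true)) (\v.((\w.false) false)))) then (if (let p = ((if true then 4 else 7) < (if true then 3 else 9)) in p) then (((if false then (\q.8) else (\r.6)) (\s.s)) - (if false then 3 else (let t = true in 7))) else ((\a.(7 + 6)) false)) else ((0 - (if false then 8 else ((\b.1) true))) * (let c = (let d = (\e.e) in (if false then (\f.8) else (\g.5))) in (let h = false in 3))))
step 5: [beta@0.1] (if (4 == ((\u.8) true)) then (if (let p = ((if true then 4 else 7) < (if true then 3 else 9)) in p) then (((if false then (\q.8) else (\r.6)) (\s.s)) - (if false then 3 else (let t = true in 7))) else ((\a.(7 + 6)) false)) else ((0 - (if false then 8 else ((\b.1) true))) * (let c = (let d = (\e.e) in (if false then (\f.8) else (\g.5))) in (let h = false in 3))))
step 6: [beta@0.1] (if (4 == 8) then (if (let p = ((if true then 4 else 7) < (if true then 3 else 9)) in p) then (((if false then (\q.8) else (\r.6)) (\s.s)) - (if false then 3 else (let t = true in 7))) else ((\a.(7 + 6)) false)) else ((0 - (if false then 8 else ((\b.1) true))) * (let c = (let d = (\e.e) in (if false then (\f.8) else (\g.5))) in (let h = false in 3))))
step 7: [delta@0] (if false then (if (let p = ((if true then 4 else 7) < (if true then 3 else 9)) in p) then (((if false then (\q.8) else (\r.6)) (\s.s)) - (if false then 3 else (let t = true in 7))) else ((\a.(7 + 6)) false)) else ((0 - (if false then 8 else ((\b.1) true))) * (let c = (let d = (\e.e) in (if false then (\f.8) else (\g.5))) in (let h = false in 3))))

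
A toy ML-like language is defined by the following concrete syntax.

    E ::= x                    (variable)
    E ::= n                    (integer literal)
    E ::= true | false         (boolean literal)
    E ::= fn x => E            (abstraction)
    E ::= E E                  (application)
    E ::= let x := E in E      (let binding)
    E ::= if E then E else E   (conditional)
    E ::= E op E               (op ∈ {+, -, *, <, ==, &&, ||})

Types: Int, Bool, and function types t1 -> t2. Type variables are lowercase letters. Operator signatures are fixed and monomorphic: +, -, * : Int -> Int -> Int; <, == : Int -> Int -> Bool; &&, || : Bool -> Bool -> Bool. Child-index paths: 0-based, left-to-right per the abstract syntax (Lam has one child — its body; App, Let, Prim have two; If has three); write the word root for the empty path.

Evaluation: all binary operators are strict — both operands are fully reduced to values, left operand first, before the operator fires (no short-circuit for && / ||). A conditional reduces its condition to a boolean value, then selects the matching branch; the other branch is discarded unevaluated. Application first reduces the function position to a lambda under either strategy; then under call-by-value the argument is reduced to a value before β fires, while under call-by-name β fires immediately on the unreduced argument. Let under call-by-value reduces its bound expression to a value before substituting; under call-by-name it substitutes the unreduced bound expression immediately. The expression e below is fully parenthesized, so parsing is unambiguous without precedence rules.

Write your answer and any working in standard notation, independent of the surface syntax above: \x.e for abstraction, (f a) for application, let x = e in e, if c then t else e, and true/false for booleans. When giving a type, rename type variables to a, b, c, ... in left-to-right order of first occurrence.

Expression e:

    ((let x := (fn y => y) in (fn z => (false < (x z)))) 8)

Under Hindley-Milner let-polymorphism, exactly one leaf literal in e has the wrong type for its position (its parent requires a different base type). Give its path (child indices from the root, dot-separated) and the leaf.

Answer: 0.1.0.0 : false

Trace:
y : a
\y._ : a -> a
let x : forall. a -> a
  unify Bool ~ Int
  FAIL: mismatch Bool ~ Int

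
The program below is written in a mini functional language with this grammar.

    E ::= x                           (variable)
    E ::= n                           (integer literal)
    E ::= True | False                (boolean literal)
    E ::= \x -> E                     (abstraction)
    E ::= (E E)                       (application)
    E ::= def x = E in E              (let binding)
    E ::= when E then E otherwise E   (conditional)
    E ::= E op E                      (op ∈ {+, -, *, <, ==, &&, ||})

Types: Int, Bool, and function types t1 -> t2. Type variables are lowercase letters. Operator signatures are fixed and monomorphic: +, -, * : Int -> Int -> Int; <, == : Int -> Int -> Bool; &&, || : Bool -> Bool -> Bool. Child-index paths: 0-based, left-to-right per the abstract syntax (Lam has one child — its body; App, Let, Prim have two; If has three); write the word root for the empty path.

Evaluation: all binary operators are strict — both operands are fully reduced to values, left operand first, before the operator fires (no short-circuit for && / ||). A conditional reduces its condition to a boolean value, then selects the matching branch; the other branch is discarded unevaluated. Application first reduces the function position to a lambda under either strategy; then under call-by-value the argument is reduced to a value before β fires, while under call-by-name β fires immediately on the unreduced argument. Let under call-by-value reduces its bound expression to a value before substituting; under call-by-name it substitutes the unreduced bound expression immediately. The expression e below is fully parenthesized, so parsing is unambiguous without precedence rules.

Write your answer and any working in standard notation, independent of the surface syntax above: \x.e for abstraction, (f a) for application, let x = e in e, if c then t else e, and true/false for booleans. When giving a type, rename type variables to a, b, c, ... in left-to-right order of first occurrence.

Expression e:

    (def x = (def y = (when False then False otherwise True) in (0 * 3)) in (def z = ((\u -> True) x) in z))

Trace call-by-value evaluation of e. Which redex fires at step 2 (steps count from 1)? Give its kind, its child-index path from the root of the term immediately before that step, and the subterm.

Answer: let at 0 : (let y = true in (0 * 3))

Working:
step 0: (let x = (let y = (if false then false else true) in (0 * 3)) in (let z = ((\u.true) x) in z))
step 1: [if@0.0] (let x = (let y = true in (0 * 3)) in (let z = ((\u.true) x) in z))
step 2: [let@0] (let x = (0 * 3) in (let z = ((\u.true) x) in z))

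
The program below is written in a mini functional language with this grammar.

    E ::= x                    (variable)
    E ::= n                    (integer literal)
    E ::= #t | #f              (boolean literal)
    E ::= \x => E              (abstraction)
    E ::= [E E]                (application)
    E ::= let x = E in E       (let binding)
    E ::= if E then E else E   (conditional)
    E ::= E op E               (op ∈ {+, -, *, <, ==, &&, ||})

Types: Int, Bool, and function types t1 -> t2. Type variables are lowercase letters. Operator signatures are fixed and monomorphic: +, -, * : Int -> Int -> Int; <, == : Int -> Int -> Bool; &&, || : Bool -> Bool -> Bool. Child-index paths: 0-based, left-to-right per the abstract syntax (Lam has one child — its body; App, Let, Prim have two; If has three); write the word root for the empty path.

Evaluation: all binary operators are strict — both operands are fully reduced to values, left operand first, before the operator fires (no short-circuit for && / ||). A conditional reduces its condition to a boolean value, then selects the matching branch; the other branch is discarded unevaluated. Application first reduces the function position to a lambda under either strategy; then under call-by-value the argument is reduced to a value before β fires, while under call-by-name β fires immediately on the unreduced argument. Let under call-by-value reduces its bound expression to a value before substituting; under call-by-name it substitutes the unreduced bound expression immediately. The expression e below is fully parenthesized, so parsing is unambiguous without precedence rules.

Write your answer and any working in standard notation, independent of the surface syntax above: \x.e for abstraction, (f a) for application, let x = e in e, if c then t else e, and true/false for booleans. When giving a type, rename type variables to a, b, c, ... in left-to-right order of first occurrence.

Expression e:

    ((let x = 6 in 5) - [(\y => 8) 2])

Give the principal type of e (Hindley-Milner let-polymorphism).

Answer: Int

Working:
let x : Int
  unify Int ~ Int
\y._ : a -> Int
  unify a -> Int ~ Int -> b
  unify a ~ Int
  unify Int ~ b
_ _ : Int
  unify Int ~ Int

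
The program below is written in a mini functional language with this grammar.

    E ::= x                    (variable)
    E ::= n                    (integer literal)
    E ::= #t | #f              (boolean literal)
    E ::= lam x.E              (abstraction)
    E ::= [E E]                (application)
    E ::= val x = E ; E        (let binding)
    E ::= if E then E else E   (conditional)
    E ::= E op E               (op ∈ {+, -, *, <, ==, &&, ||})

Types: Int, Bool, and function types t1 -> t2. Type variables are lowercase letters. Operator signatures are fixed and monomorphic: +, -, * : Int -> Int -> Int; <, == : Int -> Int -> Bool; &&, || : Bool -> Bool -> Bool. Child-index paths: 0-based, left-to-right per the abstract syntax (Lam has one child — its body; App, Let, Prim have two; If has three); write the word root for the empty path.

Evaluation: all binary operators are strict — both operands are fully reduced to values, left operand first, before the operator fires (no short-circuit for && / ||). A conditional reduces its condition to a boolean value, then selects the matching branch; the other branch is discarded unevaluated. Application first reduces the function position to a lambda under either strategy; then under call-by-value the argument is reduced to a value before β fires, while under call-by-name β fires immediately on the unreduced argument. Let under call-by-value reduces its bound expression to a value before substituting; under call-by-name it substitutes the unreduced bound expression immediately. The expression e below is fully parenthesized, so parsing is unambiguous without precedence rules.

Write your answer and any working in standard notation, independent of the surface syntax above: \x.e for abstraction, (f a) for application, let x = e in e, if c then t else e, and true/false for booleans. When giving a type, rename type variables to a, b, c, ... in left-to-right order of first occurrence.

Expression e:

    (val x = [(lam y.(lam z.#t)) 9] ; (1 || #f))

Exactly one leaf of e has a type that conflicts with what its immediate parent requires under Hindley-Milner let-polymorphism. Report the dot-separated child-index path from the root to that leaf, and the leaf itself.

Answer: 1.0 : 1

Trace:
\z._ : b -> Bool
\y._ : a -> b -> Bool
  unify a -> b -> Bool ~ Int -> c
  unify a ~ Int
  unify b -> Bool ~ c
_ _ : b -> Bool
let x : forall. b -> Bool
  unify Int ~ Bool
  FAIL: mismatch Int ~ Bool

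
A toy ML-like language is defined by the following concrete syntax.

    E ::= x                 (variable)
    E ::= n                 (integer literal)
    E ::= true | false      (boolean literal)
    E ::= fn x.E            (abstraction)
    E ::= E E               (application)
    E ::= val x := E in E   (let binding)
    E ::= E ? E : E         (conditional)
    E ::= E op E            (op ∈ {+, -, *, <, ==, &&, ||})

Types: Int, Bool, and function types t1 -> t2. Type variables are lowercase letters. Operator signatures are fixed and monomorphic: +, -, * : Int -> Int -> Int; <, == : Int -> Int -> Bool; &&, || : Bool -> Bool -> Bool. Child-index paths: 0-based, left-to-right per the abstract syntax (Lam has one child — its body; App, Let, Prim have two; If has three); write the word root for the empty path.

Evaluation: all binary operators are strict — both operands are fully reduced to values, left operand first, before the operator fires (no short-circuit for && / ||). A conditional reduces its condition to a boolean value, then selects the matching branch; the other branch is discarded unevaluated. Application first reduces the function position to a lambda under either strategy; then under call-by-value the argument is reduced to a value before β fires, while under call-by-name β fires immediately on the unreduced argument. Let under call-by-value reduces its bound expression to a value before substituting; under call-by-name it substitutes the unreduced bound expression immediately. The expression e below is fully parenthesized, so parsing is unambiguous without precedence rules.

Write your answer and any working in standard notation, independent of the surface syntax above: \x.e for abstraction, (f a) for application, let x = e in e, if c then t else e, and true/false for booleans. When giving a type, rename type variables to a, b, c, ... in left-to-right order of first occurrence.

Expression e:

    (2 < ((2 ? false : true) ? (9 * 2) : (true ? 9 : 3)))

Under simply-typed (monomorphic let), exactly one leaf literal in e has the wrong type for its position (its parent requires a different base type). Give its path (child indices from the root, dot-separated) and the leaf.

Trace:
  unify Int ~ Int
  unify Int ~ Bool
  FAIL: mismatch Int ~ Bool

Answer: 1.0.0 : 2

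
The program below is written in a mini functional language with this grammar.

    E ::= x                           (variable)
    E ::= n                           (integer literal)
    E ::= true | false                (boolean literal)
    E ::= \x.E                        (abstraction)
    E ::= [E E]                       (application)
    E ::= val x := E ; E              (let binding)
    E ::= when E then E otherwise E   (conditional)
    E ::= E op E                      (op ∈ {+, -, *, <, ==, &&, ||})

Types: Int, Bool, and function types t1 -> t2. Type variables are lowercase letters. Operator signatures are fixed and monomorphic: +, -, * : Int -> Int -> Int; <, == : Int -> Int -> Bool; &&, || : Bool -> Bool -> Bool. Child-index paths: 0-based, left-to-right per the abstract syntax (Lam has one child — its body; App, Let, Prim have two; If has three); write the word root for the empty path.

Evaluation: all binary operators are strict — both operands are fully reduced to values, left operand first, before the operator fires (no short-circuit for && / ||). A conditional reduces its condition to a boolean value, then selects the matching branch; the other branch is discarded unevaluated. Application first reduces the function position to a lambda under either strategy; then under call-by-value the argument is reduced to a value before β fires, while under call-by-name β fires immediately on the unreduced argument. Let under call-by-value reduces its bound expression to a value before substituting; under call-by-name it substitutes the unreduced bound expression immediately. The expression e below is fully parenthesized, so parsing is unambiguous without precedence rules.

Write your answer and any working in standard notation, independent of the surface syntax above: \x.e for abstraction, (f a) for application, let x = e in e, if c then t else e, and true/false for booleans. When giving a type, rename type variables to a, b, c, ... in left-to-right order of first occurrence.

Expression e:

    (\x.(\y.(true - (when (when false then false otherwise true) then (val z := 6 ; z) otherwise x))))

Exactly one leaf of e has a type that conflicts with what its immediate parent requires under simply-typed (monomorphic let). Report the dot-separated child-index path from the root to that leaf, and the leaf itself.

Answer: 0.0.0 : true

Working:
  unify Bool ~ Int
  FAIL: mismatch Bool ~ Int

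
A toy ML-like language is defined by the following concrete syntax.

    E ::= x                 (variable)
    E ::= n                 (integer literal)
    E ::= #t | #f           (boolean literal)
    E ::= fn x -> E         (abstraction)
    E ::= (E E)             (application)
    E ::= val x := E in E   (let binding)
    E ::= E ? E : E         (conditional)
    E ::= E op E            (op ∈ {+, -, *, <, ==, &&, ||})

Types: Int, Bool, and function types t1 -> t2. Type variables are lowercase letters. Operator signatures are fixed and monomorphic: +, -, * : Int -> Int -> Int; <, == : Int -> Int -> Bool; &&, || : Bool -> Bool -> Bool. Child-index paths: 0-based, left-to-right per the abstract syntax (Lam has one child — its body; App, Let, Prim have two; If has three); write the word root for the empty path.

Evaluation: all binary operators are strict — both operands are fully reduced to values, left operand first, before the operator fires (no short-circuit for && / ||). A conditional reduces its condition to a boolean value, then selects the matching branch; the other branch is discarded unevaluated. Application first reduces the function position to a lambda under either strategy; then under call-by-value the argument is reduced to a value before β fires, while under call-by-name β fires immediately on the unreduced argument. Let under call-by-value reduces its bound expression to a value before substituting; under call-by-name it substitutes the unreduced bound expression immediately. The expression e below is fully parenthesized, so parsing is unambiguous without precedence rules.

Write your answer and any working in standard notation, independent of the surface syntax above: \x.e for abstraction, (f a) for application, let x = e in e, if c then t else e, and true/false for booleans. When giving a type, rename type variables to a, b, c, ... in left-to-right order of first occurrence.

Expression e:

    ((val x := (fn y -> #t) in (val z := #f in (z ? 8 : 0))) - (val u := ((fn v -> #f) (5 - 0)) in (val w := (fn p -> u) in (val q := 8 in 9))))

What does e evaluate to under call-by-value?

Answer: -9

Working:
step 0: ((let x = (\y.true) in (let z = false in (if z then 8 else 0))) - (let u = ((\v.false) (5 - 0)) in (let w = (\p.u) in (let q = 8 in 9))))
step 1: [let@0] ((let z = false in (if z then 8 else 0)) - (let u = ((\v.false) (5 - 0)) in (let w = (\p.u) in (let q = 8 in 9))))
step 2: [let@0] ((if false then 8 else 0) - (let u = ((\v.false) (5 - 0)) in (let w = (\p.u) in (let q = 8 in 9))))
step 3: [if@0] (0 - (let u = ((\v.false) (5 - 0)) in (let w = (\p.u) in (let q = 8 in 9))))
step 4: [delta@1.0.1] (0 - (let u = ((\v.false) 5) in (let w = (\p.u) in (let q = 8 in 9))))
step 5: [beta@1.0] (0 - (let u = false in (let w = (\p.u) in (let q = 8 in 9))))
step 6: [let@1] (0 - (let w = (\p.false) in (let q = 8 in 9)))
step 7: [let@1] (0 - (let q = 8 in 9))
step 8: [let@1] (0 - 9)
step 9: [delta@root] -9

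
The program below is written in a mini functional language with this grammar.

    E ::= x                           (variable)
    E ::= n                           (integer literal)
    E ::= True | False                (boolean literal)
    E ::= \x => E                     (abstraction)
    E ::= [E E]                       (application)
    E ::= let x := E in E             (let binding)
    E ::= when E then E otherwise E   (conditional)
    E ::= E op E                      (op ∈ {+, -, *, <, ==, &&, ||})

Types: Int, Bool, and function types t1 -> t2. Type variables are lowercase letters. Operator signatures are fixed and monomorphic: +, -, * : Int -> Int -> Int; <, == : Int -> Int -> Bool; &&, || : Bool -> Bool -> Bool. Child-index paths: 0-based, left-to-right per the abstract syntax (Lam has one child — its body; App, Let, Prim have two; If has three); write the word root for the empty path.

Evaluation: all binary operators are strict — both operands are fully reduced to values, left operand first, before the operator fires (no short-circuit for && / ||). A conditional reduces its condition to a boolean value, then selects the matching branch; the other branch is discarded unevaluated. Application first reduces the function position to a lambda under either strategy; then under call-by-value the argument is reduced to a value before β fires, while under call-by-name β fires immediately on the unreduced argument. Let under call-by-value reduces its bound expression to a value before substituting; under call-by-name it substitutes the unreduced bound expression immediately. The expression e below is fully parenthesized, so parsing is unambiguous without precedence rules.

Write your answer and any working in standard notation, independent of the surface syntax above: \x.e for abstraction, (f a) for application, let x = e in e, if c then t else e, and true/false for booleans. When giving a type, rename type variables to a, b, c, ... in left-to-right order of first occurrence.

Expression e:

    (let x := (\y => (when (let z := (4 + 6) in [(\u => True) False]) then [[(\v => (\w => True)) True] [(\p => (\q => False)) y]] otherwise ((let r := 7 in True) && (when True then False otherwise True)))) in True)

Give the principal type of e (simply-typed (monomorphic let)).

Trace:
  unify Int ~ Int
  unify Int ~ Int
let z : Int
\u._ : b -> Bool
  unify b -> Bool ~ Bool -> c
  unify b ~ Bool
  unify Bool ~ c
_ _ : Bool
  unify Bool ~ Bool
\w._ : e -> Bool
\v._ : d -> e -> Bool
  unify d -> e -> Bool ~ Bool -> f
  unify d ~ Bool
  unify e -> Bool ~ f
_ _ : e -> Bool
\q._ : h -> Bool
\p._ : g -> h -> Bool
y : a
  unify g -> h -> Bool ~ a -> i
  unify g ~ a
  unify h -> Bool ~ i
_ _ : h -> Bool
  unify e -> Bool ~ (h -> Bool) -> j
  unify e ~ h -> Bool
  unify Bool ~ j
_ _ : Bool
let r : Int
  unify Bool ~ Bool
  unify Bool ~ Bool
  unify Bool ~ Bool
  unify Bool ~ Bool
  unify Bool ~ Bool
\y._ : a -> Bool
let x : a -> Bool

Answer: Bool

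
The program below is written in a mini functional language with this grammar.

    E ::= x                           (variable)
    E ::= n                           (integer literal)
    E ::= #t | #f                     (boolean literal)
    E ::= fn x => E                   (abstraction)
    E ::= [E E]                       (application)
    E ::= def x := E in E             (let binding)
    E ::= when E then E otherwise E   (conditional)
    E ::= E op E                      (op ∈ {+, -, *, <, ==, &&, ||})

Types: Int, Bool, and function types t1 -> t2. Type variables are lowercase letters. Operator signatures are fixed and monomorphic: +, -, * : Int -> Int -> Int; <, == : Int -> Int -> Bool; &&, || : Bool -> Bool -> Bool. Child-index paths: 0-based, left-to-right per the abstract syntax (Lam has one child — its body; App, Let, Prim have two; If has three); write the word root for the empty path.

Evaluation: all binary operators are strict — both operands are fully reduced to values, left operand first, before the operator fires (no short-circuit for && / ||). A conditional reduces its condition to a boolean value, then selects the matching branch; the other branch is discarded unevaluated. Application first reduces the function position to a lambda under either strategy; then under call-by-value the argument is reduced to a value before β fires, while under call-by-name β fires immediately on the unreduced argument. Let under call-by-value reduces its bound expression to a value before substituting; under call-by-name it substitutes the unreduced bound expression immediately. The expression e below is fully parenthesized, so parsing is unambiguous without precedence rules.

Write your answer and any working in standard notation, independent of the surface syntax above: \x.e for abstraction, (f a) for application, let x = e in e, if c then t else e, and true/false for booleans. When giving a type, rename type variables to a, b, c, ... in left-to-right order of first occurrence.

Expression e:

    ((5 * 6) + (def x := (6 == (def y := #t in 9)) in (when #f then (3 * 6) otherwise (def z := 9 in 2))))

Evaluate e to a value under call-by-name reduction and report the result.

Trace:
step 0: ((5 * 6) + (let x = (6 == (let y = true in 9)) in (if false then (3 * 6) else (let z = 9 in 2))))
step 1: [delta@0] (30 + (let x = (6 == (let y = true in 9)) in (if false then (3 * 6) else (let z = 9 in 2))))
step 2: [let@1] (30 + (if false then (3 * 6) else (let z = 9 in 2)))
step 3: [if@1] (30 + (let z = 9 in 2))
step 4: [let@1] (30 + 2)
step 5: [delta@root] 32

Answer: 32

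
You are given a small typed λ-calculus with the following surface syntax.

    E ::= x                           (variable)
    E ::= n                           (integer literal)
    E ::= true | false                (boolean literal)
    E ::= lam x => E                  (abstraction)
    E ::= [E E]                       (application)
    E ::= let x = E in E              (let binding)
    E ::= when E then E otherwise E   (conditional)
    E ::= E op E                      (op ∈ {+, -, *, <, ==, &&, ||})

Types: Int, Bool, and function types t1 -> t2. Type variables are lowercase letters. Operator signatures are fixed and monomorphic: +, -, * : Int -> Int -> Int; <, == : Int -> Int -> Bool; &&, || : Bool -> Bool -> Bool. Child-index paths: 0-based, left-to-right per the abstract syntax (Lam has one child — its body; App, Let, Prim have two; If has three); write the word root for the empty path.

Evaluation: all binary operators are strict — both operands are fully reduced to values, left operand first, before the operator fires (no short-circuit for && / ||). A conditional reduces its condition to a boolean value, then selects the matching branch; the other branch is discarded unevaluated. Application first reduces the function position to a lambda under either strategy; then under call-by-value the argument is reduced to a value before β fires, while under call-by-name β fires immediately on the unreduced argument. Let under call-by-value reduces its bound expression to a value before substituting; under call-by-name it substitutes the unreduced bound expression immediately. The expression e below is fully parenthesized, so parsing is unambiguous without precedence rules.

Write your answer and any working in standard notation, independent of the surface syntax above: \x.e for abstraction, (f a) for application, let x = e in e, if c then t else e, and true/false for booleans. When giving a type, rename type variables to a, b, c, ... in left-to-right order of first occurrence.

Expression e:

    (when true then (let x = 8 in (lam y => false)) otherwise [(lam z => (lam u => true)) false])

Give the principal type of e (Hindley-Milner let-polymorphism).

Answer: a -> Bool

Derivation:
  unify Bool ~ Bool
let x : Int
\y._ : a -> Bool
\u._ : c -> Bool
\z._ : b -> c -> Bool
  unify b -> c -> Bool ~ Bool -> d
  unify b ~ Bool
  unify c -> Bool ~ d
_ _ : c -> Bool
  unify a -> Bool ~ c -> Bool
  unify a ~ c
  unify Bool ~ Bool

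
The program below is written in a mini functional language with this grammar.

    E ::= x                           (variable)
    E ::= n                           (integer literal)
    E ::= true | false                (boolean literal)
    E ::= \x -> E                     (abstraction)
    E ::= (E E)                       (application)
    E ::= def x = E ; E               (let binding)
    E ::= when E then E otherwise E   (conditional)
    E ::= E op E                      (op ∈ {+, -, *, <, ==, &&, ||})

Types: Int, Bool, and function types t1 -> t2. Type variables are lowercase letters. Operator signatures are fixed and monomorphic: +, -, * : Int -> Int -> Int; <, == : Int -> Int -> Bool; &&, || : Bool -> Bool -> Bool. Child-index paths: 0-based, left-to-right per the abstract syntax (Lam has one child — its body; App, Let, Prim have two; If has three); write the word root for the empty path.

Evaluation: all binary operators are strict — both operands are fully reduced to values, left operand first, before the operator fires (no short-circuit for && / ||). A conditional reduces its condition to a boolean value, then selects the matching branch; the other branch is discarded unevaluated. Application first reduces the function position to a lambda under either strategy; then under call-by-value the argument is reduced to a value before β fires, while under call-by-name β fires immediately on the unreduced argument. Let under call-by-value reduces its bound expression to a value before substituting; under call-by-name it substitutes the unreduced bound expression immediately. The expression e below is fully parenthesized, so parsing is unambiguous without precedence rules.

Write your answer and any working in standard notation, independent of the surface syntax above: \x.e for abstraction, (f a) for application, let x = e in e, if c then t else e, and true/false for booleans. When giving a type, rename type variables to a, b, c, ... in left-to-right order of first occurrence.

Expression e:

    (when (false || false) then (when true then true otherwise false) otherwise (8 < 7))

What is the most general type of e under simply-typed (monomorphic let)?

Answer: Bool

Derivation:
  unify Bool ~ Bool
  unify Bool ~ Bool
  unify Bool ~ Bool
  unify Bool ~ Bool
  unify Bool ~ Bool
  unify Int ~ Int
  unify Int ~ Int
  unify Bool ~ Bool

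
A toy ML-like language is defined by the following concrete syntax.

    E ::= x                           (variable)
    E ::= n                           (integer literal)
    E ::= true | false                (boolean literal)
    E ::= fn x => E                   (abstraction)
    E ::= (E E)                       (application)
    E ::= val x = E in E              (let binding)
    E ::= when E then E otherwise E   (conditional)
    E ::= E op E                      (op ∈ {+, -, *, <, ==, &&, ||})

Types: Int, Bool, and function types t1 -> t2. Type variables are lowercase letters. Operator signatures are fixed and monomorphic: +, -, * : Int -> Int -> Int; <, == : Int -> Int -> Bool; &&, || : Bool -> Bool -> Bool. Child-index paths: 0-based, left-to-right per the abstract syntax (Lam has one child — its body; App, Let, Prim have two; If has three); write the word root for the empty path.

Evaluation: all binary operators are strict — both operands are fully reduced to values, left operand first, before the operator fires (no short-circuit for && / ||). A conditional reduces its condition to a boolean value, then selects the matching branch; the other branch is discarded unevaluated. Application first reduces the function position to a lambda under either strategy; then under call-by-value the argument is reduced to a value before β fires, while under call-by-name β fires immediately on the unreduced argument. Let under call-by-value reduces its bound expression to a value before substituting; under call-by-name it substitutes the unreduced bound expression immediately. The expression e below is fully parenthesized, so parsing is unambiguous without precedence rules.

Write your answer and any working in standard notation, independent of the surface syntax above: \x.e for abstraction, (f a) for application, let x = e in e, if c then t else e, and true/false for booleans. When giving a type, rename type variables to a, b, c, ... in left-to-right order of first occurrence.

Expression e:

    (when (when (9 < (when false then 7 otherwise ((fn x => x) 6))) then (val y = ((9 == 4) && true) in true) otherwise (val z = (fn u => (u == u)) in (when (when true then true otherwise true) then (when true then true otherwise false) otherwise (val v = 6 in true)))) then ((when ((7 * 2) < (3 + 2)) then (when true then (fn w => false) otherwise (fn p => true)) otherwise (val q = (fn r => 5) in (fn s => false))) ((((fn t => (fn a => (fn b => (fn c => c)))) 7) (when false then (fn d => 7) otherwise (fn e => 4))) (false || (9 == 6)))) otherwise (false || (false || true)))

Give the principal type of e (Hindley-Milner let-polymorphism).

Answer: Bool

Derivation:
  unify Int ~ Int
  unify Bool ~ Bool
x : a
\x._ : a -> a
  unify a -> a ~ Int -> b
  unify a ~ Int
  unify Int ~ b
_ _ : Int
  unify Int ~ Int
  unify Int ~ Int
  unify Bool ~ Bool
  unify Int ~ Int
  unify Int ~ Int
  unify Bool ~ Bool
  unify Bool ~ Bool
let y : Bool
u : c
  unify c ~ Int
u : Int
  unify Int ~ Int
\u._ : Int -> Bool
let z : Int -> Bool
  unify Bool ~ Bool
  unify Bool ~ Bool
  unify Bool ~ Bool
  unify Bool ~ Bool
  unify Bool ~ Bool
let v : Int
  unify Bool ~ Bool
  unify Bool ~ Bool
  unify Bool ~ Bool
  unify Int ~ Int
  unify Int ~ Int
  unify Int ~ Int
  unify Int ~ Int
  unify Int ~ Int
  unify Int ~ Int
  unify Bool ~ Bool
  unify Bool ~ Bool
\w._ : d -> Bool
\p._ : e -> Bool
  unify d -> Bool ~ e -> Bool
  unify d ~ e
  unify Bool ~ Bool
\r._ : f -> Int
let q : forall. f -> Int
\s._ : g -> Bool
  unify e -> Bool ~ g -> Bool
  unify e ~ g
  unify Bool ~ Bool
c : k
\c._ : k -> k
\b._ : j -> k -> k
\a._ : i -> j -> k -> k
\t._ : h -> i -> j -> k -> k
  unify h -> i -> j -> k -> k ~ Int -> l
  unify h ~ Int
  unify i -> j -> k -> k ~ l
_ _ : i -> j -> k -> k
  unify Bool ~ Bool
\d._ : m -> Int
\e._ : n -> Int
  unify m -> Int ~ n -> Int
  unify m ~ n
  unify Int ~ Int
  unify i -> j -> k -> k ~ (n -> Int) -> o
  unify i ~ n -> Int
  unify j -> k -> k ~ o
_ _ : j -> k -> k
  unify Bool ~ Bool
  unify Int ~ Int
  unify Int ~ Int
  unify Bool ~ Bool
  unify j -> k -> k ~ Bool -> p
  unify j ~ Bool
  unify k -> k ~ p
_ _ : k -> k
  unify g -> Bool ~ (k -> k) -> q
  unify g ~ k -> k
  unify Bool ~ q
_ _ : Bool
  unify Bool ~ Bool
  unify Bool ~ Bool
  unify Bool ~ Bool
  unify Bool ~ Bool
  unify Bool ~ Bool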